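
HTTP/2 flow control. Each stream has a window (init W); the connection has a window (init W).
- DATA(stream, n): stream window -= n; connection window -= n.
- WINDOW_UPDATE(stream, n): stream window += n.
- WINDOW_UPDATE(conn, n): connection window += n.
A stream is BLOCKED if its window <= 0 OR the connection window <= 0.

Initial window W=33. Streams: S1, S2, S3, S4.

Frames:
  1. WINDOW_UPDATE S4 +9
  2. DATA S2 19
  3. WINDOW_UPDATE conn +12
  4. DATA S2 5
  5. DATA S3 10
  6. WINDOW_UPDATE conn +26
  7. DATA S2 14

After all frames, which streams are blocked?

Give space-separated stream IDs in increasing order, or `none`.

Answer: S2

Derivation:
Op 1: conn=33 S1=33 S2=33 S3=33 S4=42 blocked=[]
Op 2: conn=14 S1=33 S2=14 S3=33 S4=42 blocked=[]
Op 3: conn=26 S1=33 S2=14 S3=33 S4=42 blocked=[]
Op 4: conn=21 S1=33 S2=9 S3=33 S4=42 blocked=[]
Op 5: conn=11 S1=33 S2=9 S3=23 S4=42 blocked=[]
Op 6: conn=37 S1=33 S2=9 S3=23 S4=42 blocked=[]
Op 7: conn=23 S1=33 S2=-5 S3=23 S4=42 blocked=[2]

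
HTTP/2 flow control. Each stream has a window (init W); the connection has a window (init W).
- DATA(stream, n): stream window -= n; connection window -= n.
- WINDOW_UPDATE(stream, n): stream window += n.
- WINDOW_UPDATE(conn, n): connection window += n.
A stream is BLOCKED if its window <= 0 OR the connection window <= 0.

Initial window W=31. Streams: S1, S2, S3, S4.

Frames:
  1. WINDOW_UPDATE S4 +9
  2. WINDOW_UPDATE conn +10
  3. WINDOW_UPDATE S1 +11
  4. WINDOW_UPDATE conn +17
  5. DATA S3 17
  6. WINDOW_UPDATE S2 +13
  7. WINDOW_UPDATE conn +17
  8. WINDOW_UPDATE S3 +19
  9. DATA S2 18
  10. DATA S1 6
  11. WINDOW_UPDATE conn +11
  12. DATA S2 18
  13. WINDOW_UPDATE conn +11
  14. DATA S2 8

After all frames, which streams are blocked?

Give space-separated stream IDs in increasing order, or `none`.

Answer: S2

Derivation:
Op 1: conn=31 S1=31 S2=31 S3=31 S4=40 blocked=[]
Op 2: conn=41 S1=31 S2=31 S3=31 S4=40 blocked=[]
Op 3: conn=41 S1=42 S2=31 S3=31 S4=40 blocked=[]
Op 4: conn=58 S1=42 S2=31 S3=31 S4=40 blocked=[]
Op 5: conn=41 S1=42 S2=31 S3=14 S4=40 blocked=[]
Op 6: conn=41 S1=42 S2=44 S3=14 S4=40 blocked=[]
Op 7: conn=58 S1=42 S2=44 S3=14 S4=40 blocked=[]
Op 8: conn=58 S1=42 S2=44 S3=33 S4=40 blocked=[]
Op 9: conn=40 S1=42 S2=26 S3=33 S4=40 blocked=[]
Op 10: conn=34 S1=36 S2=26 S3=33 S4=40 blocked=[]
Op 11: conn=45 S1=36 S2=26 S3=33 S4=40 blocked=[]
Op 12: conn=27 S1=36 S2=8 S3=33 S4=40 blocked=[]
Op 13: conn=38 S1=36 S2=8 S3=33 S4=40 blocked=[]
Op 14: conn=30 S1=36 S2=0 S3=33 S4=40 blocked=[2]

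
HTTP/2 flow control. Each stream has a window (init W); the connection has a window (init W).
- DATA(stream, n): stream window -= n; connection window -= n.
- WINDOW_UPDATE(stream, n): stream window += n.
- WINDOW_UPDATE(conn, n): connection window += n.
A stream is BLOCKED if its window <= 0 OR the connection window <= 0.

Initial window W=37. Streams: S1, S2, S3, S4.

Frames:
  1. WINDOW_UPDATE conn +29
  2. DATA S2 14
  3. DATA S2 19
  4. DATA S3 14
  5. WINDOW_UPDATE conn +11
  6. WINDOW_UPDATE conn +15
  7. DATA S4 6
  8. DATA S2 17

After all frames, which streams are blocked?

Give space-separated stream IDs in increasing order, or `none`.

Answer: S2

Derivation:
Op 1: conn=66 S1=37 S2=37 S3=37 S4=37 blocked=[]
Op 2: conn=52 S1=37 S2=23 S3=37 S4=37 blocked=[]
Op 3: conn=33 S1=37 S2=4 S3=37 S4=37 blocked=[]
Op 4: conn=19 S1=37 S2=4 S3=23 S4=37 blocked=[]
Op 5: conn=30 S1=37 S2=4 S3=23 S4=37 blocked=[]
Op 6: conn=45 S1=37 S2=4 S3=23 S4=37 blocked=[]
Op 7: conn=39 S1=37 S2=4 S3=23 S4=31 blocked=[]
Op 8: conn=22 S1=37 S2=-13 S3=23 S4=31 blocked=[2]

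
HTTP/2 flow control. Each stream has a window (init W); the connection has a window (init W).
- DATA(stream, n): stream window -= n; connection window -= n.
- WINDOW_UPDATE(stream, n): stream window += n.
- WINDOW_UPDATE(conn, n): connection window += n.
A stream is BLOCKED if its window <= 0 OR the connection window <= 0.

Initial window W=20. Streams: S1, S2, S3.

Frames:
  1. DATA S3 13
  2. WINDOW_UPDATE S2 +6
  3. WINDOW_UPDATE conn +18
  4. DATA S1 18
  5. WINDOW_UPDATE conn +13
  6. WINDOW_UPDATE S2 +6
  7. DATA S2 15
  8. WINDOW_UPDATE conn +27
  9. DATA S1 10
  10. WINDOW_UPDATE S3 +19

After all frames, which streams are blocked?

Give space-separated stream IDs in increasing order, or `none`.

Op 1: conn=7 S1=20 S2=20 S3=7 blocked=[]
Op 2: conn=7 S1=20 S2=26 S3=7 blocked=[]
Op 3: conn=25 S1=20 S2=26 S3=7 blocked=[]
Op 4: conn=7 S1=2 S2=26 S3=7 blocked=[]
Op 5: conn=20 S1=2 S2=26 S3=7 blocked=[]
Op 6: conn=20 S1=2 S2=32 S3=7 blocked=[]
Op 7: conn=5 S1=2 S2=17 S3=7 blocked=[]
Op 8: conn=32 S1=2 S2=17 S3=7 blocked=[]
Op 9: conn=22 S1=-8 S2=17 S3=7 blocked=[1]
Op 10: conn=22 S1=-8 S2=17 S3=26 blocked=[1]

Answer: S1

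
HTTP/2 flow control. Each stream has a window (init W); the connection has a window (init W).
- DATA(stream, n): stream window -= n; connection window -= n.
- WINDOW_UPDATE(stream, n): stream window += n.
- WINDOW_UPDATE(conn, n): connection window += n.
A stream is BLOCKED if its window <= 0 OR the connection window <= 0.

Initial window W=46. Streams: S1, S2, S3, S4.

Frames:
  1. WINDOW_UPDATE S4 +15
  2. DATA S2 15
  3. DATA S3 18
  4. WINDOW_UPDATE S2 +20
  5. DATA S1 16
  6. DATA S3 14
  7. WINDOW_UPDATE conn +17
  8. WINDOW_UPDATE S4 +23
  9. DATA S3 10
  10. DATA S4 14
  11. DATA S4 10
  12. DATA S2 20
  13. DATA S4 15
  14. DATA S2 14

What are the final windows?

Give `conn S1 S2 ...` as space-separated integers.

Answer: -83 30 17 4 45

Derivation:
Op 1: conn=46 S1=46 S2=46 S3=46 S4=61 blocked=[]
Op 2: conn=31 S1=46 S2=31 S3=46 S4=61 blocked=[]
Op 3: conn=13 S1=46 S2=31 S3=28 S4=61 blocked=[]
Op 4: conn=13 S1=46 S2=51 S3=28 S4=61 blocked=[]
Op 5: conn=-3 S1=30 S2=51 S3=28 S4=61 blocked=[1, 2, 3, 4]
Op 6: conn=-17 S1=30 S2=51 S3=14 S4=61 blocked=[1, 2, 3, 4]
Op 7: conn=0 S1=30 S2=51 S3=14 S4=61 blocked=[1, 2, 3, 4]
Op 8: conn=0 S1=30 S2=51 S3=14 S4=84 blocked=[1, 2, 3, 4]
Op 9: conn=-10 S1=30 S2=51 S3=4 S4=84 blocked=[1, 2, 3, 4]
Op 10: conn=-24 S1=30 S2=51 S3=4 S4=70 blocked=[1, 2, 3, 4]
Op 11: conn=-34 S1=30 S2=51 S3=4 S4=60 blocked=[1, 2, 3, 4]
Op 12: conn=-54 S1=30 S2=31 S3=4 S4=60 blocked=[1, 2, 3, 4]
Op 13: conn=-69 S1=30 S2=31 S3=4 S4=45 blocked=[1, 2, 3, 4]
Op 14: conn=-83 S1=30 S2=17 S3=4 S4=45 blocked=[1, 2, 3, 4]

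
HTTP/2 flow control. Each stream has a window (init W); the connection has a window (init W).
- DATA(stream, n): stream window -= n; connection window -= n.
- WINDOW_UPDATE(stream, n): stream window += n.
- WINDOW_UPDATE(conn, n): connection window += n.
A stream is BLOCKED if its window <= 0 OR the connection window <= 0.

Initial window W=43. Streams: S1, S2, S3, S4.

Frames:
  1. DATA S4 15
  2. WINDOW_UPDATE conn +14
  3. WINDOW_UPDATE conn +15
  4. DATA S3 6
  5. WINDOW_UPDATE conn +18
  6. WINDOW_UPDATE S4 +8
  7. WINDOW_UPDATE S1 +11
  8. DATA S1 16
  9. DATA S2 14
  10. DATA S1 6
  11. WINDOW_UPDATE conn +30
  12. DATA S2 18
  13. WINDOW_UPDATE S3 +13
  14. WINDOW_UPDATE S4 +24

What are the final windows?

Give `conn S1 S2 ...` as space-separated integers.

Answer: 45 32 11 50 60

Derivation:
Op 1: conn=28 S1=43 S2=43 S3=43 S4=28 blocked=[]
Op 2: conn=42 S1=43 S2=43 S3=43 S4=28 blocked=[]
Op 3: conn=57 S1=43 S2=43 S3=43 S4=28 blocked=[]
Op 4: conn=51 S1=43 S2=43 S3=37 S4=28 blocked=[]
Op 5: conn=69 S1=43 S2=43 S3=37 S4=28 blocked=[]
Op 6: conn=69 S1=43 S2=43 S3=37 S4=36 blocked=[]
Op 7: conn=69 S1=54 S2=43 S3=37 S4=36 blocked=[]
Op 8: conn=53 S1=38 S2=43 S3=37 S4=36 blocked=[]
Op 9: conn=39 S1=38 S2=29 S3=37 S4=36 blocked=[]
Op 10: conn=33 S1=32 S2=29 S3=37 S4=36 blocked=[]
Op 11: conn=63 S1=32 S2=29 S3=37 S4=36 blocked=[]
Op 12: conn=45 S1=32 S2=11 S3=37 S4=36 blocked=[]
Op 13: conn=45 S1=32 S2=11 S3=50 S4=36 blocked=[]
Op 14: conn=45 S1=32 S2=11 S3=50 S4=60 blocked=[]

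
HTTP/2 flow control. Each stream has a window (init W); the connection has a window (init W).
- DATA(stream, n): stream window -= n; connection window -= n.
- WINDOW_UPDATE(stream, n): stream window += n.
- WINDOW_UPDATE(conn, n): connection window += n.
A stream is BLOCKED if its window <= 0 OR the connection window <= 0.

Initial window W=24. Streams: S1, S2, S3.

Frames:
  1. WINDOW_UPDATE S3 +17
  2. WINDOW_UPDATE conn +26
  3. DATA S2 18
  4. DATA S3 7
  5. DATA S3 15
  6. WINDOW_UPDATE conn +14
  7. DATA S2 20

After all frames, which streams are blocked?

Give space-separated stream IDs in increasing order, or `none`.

Op 1: conn=24 S1=24 S2=24 S3=41 blocked=[]
Op 2: conn=50 S1=24 S2=24 S3=41 blocked=[]
Op 3: conn=32 S1=24 S2=6 S3=41 blocked=[]
Op 4: conn=25 S1=24 S2=6 S3=34 blocked=[]
Op 5: conn=10 S1=24 S2=6 S3=19 blocked=[]
Op 6: conn=24 S1=24 S2=6 S3=19 blocked=[]
Op 7: conn=4 S1=24 S2=-14 S3=19 blocked=[2]

Answer: S2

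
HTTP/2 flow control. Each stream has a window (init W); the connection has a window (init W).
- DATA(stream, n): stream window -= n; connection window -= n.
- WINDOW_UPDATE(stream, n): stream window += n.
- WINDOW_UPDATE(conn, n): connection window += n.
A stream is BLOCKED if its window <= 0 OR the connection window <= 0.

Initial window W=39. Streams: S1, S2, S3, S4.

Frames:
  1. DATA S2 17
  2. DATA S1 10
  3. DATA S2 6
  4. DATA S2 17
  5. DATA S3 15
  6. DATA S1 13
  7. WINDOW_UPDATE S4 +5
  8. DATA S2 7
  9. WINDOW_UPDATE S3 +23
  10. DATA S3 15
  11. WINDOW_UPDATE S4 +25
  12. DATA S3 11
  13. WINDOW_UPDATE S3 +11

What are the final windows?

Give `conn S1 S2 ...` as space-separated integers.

Answer: -72 16 -8 32 69

Derivation:
Op 1: conn=22 S1=39 S2=22 S3=39 S4=39 blocked=[]
Op 2: conn=12 S1=29 S2=22 S3=39 S4=39 blocked=[]
Op 3: conn=6 S1=29 S2=16 S3=39 S4=39 blocked=[]
Op 4: conn=-11 S1=29 S2=-1 S3=39 S4=39 blocked=[1, 2, 3, 4]
Op 5: conn=-26 S1=29 S2=-1 S3=24 S4=39 blocked=[1, 2, 3, 4]
Op 6: conn=-39 S1=16 S2=-1 S3=24 S4=39 blocked=[1, 2, 3, 4]
Op 7: conn=-39 S1=16 S2=-1 S3=24 S4=44 blocked=[1, 2, 3, 4]
Op 8: conn=-46 S1=16 S2=-8 S3=24 S4=44 blocked=[1, 2, 3, 4]
Op 9: conn=-46 S1=16 S2=-8 S3=47 S4=44 blocked=[1, 2, 3, 4]
Op 10: conn=-61 S1=16 S2=-8 S3=32 S4=44 blocked=[1, 2, 3, 4]
Op 11: conn=-61 S1=16 S2=-8 S3=32 S4=69 blocked=[1, 2, 3, 4]
Op 12: conn=-72 S1=16 S2=-8 S3=21 S4=69 blocked=[1, 2, 3, 4]
Op 13: conn=-72 S1=16 S2=-8 S3=32 S4=69 blocked=[1, 2, 3, 4]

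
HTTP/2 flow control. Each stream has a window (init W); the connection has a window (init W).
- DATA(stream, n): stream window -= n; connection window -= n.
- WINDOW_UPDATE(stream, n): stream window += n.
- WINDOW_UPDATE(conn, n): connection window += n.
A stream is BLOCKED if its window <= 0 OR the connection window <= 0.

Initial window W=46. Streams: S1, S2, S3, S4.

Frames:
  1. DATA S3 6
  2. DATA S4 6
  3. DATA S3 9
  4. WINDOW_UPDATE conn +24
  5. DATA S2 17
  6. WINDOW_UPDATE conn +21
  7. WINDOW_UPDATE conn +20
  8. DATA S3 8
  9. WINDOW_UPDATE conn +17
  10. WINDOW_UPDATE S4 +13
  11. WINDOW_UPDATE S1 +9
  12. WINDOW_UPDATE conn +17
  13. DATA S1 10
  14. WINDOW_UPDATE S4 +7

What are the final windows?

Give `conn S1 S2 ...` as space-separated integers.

Answer: 89 45 29 23 60

Derivation:
Op 1: conn=40 S1=46 S2=46 S3=40 S4=46 blocked=[]
Op 2: conn=34 S1=46 S2=46 S3=40 S4=40 blocked=[]
Op 3: conn=25 S1=46 S2=46 S3=31 S4=40 blocked=[]
Op 4: conn=49 S1=46 S2=46 S3=31 S4=40 blocked=[]
Op 5: conn=32 S1=46 S2=29 S3=31 S4=40 blocked=[]
Op 6: conn=53 S1=46 S2=29 S3=31 S4=40 blocked=[]
Op 7: conn=73 S1=46 S2=29 S3=31 S4=40 blocked=[]
Op 8: conn=65 S1=46 S2=29 S3=23 S4=40 blocked=[]
Op 9: conn=82 S1=46 S2=29 S3=23 S4=40 blocked=[]
Op 10: conn=82 S1=46 S2=29 S3=23 S4=53 blocked=[]
Op 11: conn=82 S1=55 S2=29 S3=23 S4=53 blocked=[]
Op 12: conn=99 S1=55 S2=29 S3=23 S4=53 blocked=[]
Op 13: conn=89 S1=45 S2=29 S3=23 S4=53 blocked=[]
Op 14: conn=89 S1=45 S2=29 S3=23 S4=60 blocked=[]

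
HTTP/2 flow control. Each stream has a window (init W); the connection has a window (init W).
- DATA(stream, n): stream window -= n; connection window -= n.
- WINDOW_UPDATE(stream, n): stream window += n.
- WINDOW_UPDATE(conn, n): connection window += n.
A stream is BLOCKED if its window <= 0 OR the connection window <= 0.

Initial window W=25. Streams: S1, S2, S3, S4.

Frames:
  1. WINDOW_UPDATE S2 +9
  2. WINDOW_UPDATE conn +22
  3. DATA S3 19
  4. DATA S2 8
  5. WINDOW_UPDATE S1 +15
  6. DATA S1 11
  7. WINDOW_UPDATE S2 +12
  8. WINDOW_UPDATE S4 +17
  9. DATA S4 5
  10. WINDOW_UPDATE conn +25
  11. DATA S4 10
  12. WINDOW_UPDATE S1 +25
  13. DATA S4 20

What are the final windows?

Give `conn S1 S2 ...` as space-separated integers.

Answer: -1 54 38 6 7

Derivation:
Op 1: conn=25 S1=25 S2=34 S3=25 S4=25 blocked=[]
Op 2: conn=47 S1=25 S2=34 S3=25 S4=25 blocked=[]
Op 3: conn=28 S1=25 S2=34 S3=6 S4=25 blocked=[]
Op 4: conn=20 S1=25 S2=26 S3=6 S4=25 blocked=[]
Op 5: conn=20 S1=40 S2=26 S3=6 S4=25 blocked=[]
Op 6: conn=9 S1=29 S2=26 S3=6 S4=25 blocked=[]
Op 7: conn=9 S1=29 S2=38 S3=6 S4=25 blocked=[]
Op 8: conn=9 S1=29 S2=38 S3=6 S4=42 blocked=[]
Op 9: conn=4 S1=29 S2=38 S3=6 S4=37 blocked=[]
Op 10: conn=29 S1=29 S2=38 S3=6 S4=37 blocked=[]
Op 11: conn=19 S1=29 S2=38 S3=6 S4=27 blocked=[]
Op 12: conn=19 S1=54 S2=38 S3=6 S4=27 blocked=[]
Op 13: conn=-1 S1=54 S2=38 S3=6 S4=7 blocked=[1, 2, 3, 4]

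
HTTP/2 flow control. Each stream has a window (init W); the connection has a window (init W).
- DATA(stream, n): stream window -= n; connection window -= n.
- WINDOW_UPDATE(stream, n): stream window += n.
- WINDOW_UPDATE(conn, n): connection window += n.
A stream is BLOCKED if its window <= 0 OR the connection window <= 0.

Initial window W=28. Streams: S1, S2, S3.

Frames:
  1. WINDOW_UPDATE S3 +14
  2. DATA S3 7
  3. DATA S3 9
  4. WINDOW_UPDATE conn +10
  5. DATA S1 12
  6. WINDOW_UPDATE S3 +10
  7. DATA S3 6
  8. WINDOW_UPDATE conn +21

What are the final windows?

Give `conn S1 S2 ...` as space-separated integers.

Op 1: conn=28 S1=28 S2=28 S3=42 blocked=[]
Op 2: conn=21 S1=28 S2=28 S3=35 blocked=[]
Op 3: conn=12 S1=28 S2=28 S3=26 blocked=[]
Op 4: conn=22 S1=28 S2=28 S3=26 blocked=[]
Op 5: conn=10 S1=16 S2=28 S3=26 blocked=[]
Op 6: conn=10 S1=16 S2=28 S3=36 blocked=[]
Op 7: conn=4 S1=16 S2=28 S3=30 blocked=[]
Op 8: conn=25 S1=16 S2=28 S3=30 blocked=[]

Answer: 25 16 28 30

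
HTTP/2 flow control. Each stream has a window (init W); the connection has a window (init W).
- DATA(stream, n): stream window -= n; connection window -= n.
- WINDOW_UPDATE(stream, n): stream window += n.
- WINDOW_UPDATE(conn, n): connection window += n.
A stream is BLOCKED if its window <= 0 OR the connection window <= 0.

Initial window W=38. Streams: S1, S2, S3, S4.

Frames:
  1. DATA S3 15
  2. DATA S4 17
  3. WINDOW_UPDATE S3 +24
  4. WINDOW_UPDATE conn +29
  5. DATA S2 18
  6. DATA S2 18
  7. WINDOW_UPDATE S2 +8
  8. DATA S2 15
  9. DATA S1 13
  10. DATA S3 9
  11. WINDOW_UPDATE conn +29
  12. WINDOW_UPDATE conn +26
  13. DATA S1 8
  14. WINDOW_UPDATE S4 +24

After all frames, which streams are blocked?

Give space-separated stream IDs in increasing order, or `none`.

Answer: S2

Derivation:
Op 1: conn=23 S1=38 S2=38 S3=23 S4=38 blocked=[]
Op 2: conn=6 S1=38 S2=38 S3=23 S4=21 blocked=[]
Op 3: conn=6 S1=38 S2=38 S3=47 S4=21 blocked=[]
Op 4: conn=35 S1=38 S2=38 S3=47 S4=21 blocked=[]
Op 5: conn=17 S1=38 S2=20 S3=47 S4=21 blocked=[]
Op 6: conn=-1 S1=38 S2=2 S3=47 S4=21 blocked=[1, 2, 3, 4]
Op 7: conn=-1 S1=38 S2=10 S3=47 S4=21 blocked=[1, 2, 3, 4]
Op 8: conn=-16 S1=38 S2=-5 S3=47 S4=21 blocked=[1, 2, 3, 4]
Op 9: conn=-29 S1=25 S2=-5 S3=47 S4=21 blocked=[1, 2, 3, 4]
Op 10: conn=-38 S1=25 S2=-5 S3=38 S4=21 blocked=[1, 2, 3, 4]
Op 11: conn=-9 S1=25 S2=-5 S3=38 S4=21 blocked=[1, 2, 3, 4]
Op 12: conn=17 S1=25 S2=-5 S3=38 S4=21 blocked=[2]
Op 13: conn=9 S1=17 S2=-5 S3=38 S4=21 blocked=[2]
Op 14: conn=9 S1=17 S2=-5 S3=38 S4=45 blocked=[2]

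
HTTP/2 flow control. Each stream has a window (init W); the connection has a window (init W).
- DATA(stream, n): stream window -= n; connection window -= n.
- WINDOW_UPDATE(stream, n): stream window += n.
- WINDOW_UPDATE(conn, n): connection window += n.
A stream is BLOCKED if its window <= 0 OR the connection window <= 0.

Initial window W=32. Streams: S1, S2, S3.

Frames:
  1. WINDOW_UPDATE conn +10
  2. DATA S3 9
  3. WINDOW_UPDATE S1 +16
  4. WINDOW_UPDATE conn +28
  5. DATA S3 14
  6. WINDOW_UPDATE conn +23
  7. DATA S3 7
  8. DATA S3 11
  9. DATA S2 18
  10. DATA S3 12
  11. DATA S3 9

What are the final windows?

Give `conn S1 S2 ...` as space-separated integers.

Op 1: conn=42 S1=32 S2=32 S3=32 blocked=[]
Op 2: conn=33 S1=32 S2=32 S3=23 blocked=[]
Op 3: conn=33 S1=48 S2=32 S3=23 blocked=[]
Op 4: conn=61 S1=48 S2=32 S3=23 blocked=[]
Op 5: conn=47 S1=48 S2=32 S3=9 blocked=[]
Op 6: conn=70 S1=48 S2=32 S3=9 blocked=[]
Op 7: conn=63 S1=48 S2=32 S3=2 blocked=[]
Op 8: conn=52 S1=48 S2=32 S3=-9 blocked=[3]
Op 9: conn=34 S1=48 S2=14 S3=-9 blocked=[3]
Op 10: conn=22 S1=48 S2=14 S3=-21 blocked=[3]
Op 11: conn=13 S1=48 S2=14 S3=-30 blocked=[3]

Answer: 13 48 14 -30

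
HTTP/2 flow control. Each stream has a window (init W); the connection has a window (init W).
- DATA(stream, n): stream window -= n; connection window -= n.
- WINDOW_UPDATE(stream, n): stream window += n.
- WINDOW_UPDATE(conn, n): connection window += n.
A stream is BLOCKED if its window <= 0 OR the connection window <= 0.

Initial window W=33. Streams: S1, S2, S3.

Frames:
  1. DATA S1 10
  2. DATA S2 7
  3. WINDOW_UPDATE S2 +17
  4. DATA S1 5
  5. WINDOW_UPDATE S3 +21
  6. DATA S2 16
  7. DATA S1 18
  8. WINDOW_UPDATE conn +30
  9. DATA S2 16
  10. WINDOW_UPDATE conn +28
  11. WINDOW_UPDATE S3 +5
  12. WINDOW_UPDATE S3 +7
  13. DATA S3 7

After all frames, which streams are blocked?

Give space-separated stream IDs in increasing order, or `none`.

Answer: S1

Derivation:
Op 1: conn=23 S1=23 S2=33 S3=33 blocked=[]
Op 2: conn=16 S1=23 S2=26 S3=33 blocked=[]
Op 3: conn=16 S1=23 S2=43 S3=33 blocked=[]
Op 4: conn=11 S1=18 S2=43 S3=33 blocked=[]
Op 5: conn=11 S1=18 S2=43 S3=54 blocked=[]
Op 6: conn=-5 S1=18 S2=27 S3=54 blocked=[1, 2, 3]
Op 7: conn=-23 S1=0 S2=27 S3=54 blocked=[1, 2, 3]
Op 8: conn=7 S1=0 S2=27 S3=54 blocked=[1]
Op 9: conn=-9 S1=0 S2=11 S3=54 blocked=[1, 2, 3]
Op 10: conn=19 S1=0 S2=11 S3=54 blocked=[1]
Op 11: conn=19 S1=0 S2=11 S3=59 blocked=[1]
Op 12: conn=19 S1=0 S2=11 S3=66 blocked=[1]
Op 13: conn=12 S1=0 S2=11 S3=59 blocked=[1]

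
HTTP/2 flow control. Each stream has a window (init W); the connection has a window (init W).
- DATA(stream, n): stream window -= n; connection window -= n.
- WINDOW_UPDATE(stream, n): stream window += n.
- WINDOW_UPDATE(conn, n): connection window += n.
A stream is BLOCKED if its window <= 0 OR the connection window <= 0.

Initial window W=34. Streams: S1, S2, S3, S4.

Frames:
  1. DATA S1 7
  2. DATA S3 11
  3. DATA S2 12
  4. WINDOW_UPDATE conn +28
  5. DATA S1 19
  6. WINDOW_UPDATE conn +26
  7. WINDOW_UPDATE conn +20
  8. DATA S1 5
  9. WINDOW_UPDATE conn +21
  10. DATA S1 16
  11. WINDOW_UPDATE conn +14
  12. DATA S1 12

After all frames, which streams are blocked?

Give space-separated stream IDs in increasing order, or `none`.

Answer: S1

Derivation:
Op 1: conn=27 S1=27 S2=34 S3=34 S4=34 blocked=[]
Op 2: conn=16 S1=27 S2=34 S3=23 S4=34 blocked=[]
Op 3: conn=4 S1=27 S2=22 S3=23 S4=34 blocked=[]
Op 4: conn=32 S1=27 S2=22 S3=23 S4=34 blocked=[]
Op 5: conn=13 S1=8 S2=22 S3=23 S4=34 blocked=[]
Op 6: conn=39 S1=8 S2=22 S3=23 S4=34 blocked=[]
Op 7: conn=59 S1=8 S2=22 S3=23 S4=34 blocked=[]
Op 8: conn=54 S1=3 S2=22 S3=23 S4=34 blocked=[]
Op 9: conn=75 S1=3 S2=22 S3=23 S4=34 blocked=[]
Op 10: conn=59 S1=-13 S2=22 S3=23 S4=34 blocked=[1]
Op 11: conn=73 S1=-13 S2=22 S3=23 S4=34 blocked=[1]
Op 12: conn=61 S1=-25 S2=22 S3=23 S4=34 blocked=[1]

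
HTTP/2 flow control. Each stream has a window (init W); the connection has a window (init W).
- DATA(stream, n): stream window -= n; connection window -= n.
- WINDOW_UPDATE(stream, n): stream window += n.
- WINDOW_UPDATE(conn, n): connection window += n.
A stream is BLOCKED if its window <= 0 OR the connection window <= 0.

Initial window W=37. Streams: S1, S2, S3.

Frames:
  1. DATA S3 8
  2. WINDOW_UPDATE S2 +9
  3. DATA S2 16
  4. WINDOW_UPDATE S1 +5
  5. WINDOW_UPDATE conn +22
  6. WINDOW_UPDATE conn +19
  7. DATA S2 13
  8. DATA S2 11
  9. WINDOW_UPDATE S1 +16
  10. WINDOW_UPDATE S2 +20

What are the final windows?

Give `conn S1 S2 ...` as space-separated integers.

Op 1: conn=29 S1=37 S2=37 S3=29 blocked=[]
Op 2: conn=29 S1=37 S2=46 S3=29 blocked=[]
Op 3: conn=13 S1=37 S2=30 S3=29 blocked=[]
Op 4: conn=13 S1=42 S2=30 S3=29 blocked=[]
Op 5: conn=35 S1=42 S2=30 S3=29 blocked=[]
Op 6: conn=54 S1=42 S2=30 S3=29 blocked=[]
Op 7: conn=41 S1=42 S2=17 S3=29 blocked=[]
Op 8: conn=30 S1=42 S2=6 S3=29 blocked=[]
Op 9: conn=30 S1=58 S2=6 S3=29 blocked=[]
Op 10: conn=30 S1=58 S2=26 S3=29 blocked=[]

Answer: 30 58 26 29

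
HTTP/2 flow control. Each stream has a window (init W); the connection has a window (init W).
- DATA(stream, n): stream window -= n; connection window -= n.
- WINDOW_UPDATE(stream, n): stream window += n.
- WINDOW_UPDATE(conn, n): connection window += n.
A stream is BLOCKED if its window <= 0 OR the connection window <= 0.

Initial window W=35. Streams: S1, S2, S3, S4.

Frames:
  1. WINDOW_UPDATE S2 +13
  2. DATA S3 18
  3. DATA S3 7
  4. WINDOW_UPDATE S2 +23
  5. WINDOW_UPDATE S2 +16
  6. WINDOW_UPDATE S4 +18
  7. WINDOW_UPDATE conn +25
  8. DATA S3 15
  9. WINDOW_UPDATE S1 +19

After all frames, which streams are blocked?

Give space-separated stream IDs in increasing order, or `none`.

Op 1: conn=35 S1=35 S2=48 S3=35 S4=35 blocked=[]
Op 2: conn=17 S1=35 S2=48 S3=17 S4=35 blocked=[]
Op 3: conn=10 S1=35 S2=48 S3=10 S4=35 blocked=[]
Op 4: conn=10 S1=35 S2=71 S3=10 S4=35 blocked=[]
Op 5: conn=10 S1=35 S2=87 S3=10 S4=35 blocked=[]
Op 6: conn=10 S1=35 S2=87 S3=10 S4=53 blocked=[]
Op 7: conn=35 S1=35 S2=87 S3=10 S4=53 blocked=[]
Op 8: conn=20 S1=35 S2=87 S3=-5 S4=53 blocked=[3]
Op 9: conn=20 S1=54 S2=87 S3=-5 S4=53 blocked=[3]

Answer: S3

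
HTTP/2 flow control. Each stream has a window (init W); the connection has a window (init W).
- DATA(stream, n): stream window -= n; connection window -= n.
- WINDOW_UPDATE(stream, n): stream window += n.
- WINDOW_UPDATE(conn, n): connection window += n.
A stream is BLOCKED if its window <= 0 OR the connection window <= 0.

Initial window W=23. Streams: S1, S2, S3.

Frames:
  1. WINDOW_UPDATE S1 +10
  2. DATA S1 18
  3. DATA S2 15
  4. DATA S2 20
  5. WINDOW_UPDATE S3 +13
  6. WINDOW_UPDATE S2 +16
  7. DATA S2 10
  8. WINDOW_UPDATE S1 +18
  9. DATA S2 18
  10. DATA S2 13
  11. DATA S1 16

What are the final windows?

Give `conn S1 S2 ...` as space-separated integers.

Answer: -87 17 -37 36

Derivation:
Op 1: conn=23 S1=33 S2=23 S3=23 blocked=[]
Op 2: conn=5 S1=15 S2=23 S3=23 blocked=[]
Op 3: conn=-10 S1=15 S2=8 S3=23 blocked=[1, 2, 3]
Op 4: conn=-30 S1=15 S2=-12 S3=23 blocked=[1, 2, 3]
Op 5: conn=-30 S1=15 S2=-12 S3=36 blocked=[1, 2, 3]
Op 6: conn=-30 S1=15 S2=4 S3=36 blocked=[1, 2, 3]
Op 7: conn=-40 S1=15 S2=-6 S3=36 blocked=[1, 2, 3]
Op 8: conn=-40 S1=33 S2=-6 S3=36 blocked=[1, 2, 3]
Op 9: conn=-58 S1=33 S2=-24 S3=36 blocked=[1, 2, 3]
Op 10: conn=-71 S1=33 S2=-37 S3=36 blocked=[1, 2, 3]
Op 11: conn=-87 S1=17 S2=-37 S3=36 blocked=[1, 2, 3]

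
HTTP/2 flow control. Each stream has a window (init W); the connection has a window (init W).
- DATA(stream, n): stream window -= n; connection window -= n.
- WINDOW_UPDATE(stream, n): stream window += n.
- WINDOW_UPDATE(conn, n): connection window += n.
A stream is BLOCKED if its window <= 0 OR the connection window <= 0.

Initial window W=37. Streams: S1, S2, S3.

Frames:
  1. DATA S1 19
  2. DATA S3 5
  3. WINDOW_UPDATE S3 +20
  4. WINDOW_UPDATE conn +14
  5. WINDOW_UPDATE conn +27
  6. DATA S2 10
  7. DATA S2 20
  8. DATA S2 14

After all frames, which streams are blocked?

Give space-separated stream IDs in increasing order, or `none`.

Op 1: conn=18 S1=18 S2=37 S3=37 blocked=[]
Op 2: conn=13 S1=18 S2=37 S3=32 blocked=[]
Op 3: conn=13 S1=18 S2=37 S3=52 blocked=[]
Op 4: conn=27 S1=18 S2=37 S3=52 blocked=[]
Op 5: conn=54 S1=18 S2=37 S3=52 blocked=[]
Op 6: conn=44 S1=18 S2=27 S3=52 blocked=[]
Op 7: conn=24 S1=18 S2=7 S3=52 blocked=[]
Op 8: conn=10 S1=18 S2=-7 S3=52 blocked=[2]

Answer: S2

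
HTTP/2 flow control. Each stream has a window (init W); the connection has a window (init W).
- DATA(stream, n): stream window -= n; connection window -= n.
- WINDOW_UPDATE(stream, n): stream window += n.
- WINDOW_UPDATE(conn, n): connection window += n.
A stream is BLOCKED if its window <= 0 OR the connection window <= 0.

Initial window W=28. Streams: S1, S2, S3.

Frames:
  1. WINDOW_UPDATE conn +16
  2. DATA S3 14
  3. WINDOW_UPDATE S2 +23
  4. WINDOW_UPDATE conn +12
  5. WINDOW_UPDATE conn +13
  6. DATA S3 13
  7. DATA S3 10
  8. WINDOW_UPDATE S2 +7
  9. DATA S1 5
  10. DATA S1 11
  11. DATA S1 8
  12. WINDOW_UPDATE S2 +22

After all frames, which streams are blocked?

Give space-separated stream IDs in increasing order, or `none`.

Answer: S3

Derivation:
Op 1: conn=44 S1=28 S2=28 S3=28 blocked=[]
Op 2: conn=30 S1=28 S2=28 S3=14 blocked=[]
Op 3: conn=30 S1=28 S2=51 S3=14 blocked=[]
Op 4: conn=42 S1=28 S2=51 S3=14 blocked=[]
Op 5: conn=55 S1=28 S2=51 S3=14 blocked=[]
Op 6: conn=42 S1=28 S2=51 S3=1 blocked=[]
Op 7: conn=32 S1=28 S2=51 S3=-9 blocked=[3]
Op 8: conn=32 S1=28 S2=58 S3=-9 blocked=[3]
Op 9: conn=27 S1=23 S2=58 S3=-9 blocked=[3]
Op 10: conn=16 S1=12 S2=58 S3=-9 blocked=[3]
Op 11: conn=8 S1=4 S2=58 S3=-9 blocked=[3]
Op 12: conn=8 S1=4 S2=80 S3=-9 blocked=[3]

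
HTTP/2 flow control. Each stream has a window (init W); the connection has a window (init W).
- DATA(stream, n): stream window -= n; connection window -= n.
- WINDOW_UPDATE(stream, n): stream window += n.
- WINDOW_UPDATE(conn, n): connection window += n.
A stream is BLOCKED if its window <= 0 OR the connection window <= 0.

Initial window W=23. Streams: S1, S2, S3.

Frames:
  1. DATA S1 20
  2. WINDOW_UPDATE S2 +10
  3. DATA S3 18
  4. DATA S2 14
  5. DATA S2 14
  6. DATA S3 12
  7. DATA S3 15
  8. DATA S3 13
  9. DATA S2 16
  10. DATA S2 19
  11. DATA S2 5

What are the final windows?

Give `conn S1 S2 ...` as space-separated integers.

Op 1: conn=3 S1=3 S2=23 S3=23 blocked=[]
Op 2: conn=3 S1=3 S2=33 S3=23 blocked=[]
Op 3: conn=-15 S1=3 S2=33 S3=5 blocked=[1, 2, 3]
Op 4: conn=-29 S1=3 S2=19 S3=5 blocked=[1, 2, 3]
Op 5: conn=-43 S1=3 S2=5 S3=5 blocked=[1, 2, 3]
Op 6: conn=-55 S1=3 S2=5 S3=-7 blocked=[1, 2, 3]
Op 7: conn=-70 S1=3 S2=5 S3=-22 blocked=[1, 2, 3]
Op 8: conn=-83 S1=3 S2=5 S3=-35 blocked=[1, 2, 3]
Op 9: conn=-99 S1=3 S2=-11 S3=-35 blocked=[1, 2, 3]
Op 10: conn=-118 S1=3 S2=-30 S3=-35 blocked=[1, 2, 3]
Op 11: conn=-123 S1=3 S2=-35 S3=-35 blocked=[1, 2, 3]

Answer: -123 3 -35 -35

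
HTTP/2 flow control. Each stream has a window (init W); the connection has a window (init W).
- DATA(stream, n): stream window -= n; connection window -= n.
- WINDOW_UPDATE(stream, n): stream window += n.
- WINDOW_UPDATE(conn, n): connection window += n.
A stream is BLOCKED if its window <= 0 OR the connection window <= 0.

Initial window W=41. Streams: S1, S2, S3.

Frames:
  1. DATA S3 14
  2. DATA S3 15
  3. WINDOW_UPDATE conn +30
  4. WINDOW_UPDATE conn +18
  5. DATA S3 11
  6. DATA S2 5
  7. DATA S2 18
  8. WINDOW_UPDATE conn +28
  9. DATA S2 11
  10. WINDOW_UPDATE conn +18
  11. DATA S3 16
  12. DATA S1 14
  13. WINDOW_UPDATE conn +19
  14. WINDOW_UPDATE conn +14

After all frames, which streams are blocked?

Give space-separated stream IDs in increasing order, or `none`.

Answer: S3

Derivation:
Op 1: conn=27 S1=41 S2=41 S3=27 blocked=[]
Op 2: conn=12 S1=41 S2=41 S3=12 blocked=[]
Op 3: conn=42 S1=41 S2=41 S3=12 blocked=[]
Op 4: conn=60 S1=41 S2=41 S3=12 blocked=[]
Op 5: conn=49 S1=41 S2=41 S3=1 blocked=[]
Op 6: conn=44 S1=41 S2=36 S3=1 blocked=[]
Op 7: conn=26 S1=41 S2=18 S3=1 blocked=[]
Op 8: conn=54 S1=41 S2=18 S3=1 blocked=[]
Op 9: conn=43 S1=41 S2=7 S3=1 blocked=[]
Op 10: conn=61 S1=41 S2=7 S3=1 blocked=[]
Op 11: conn=45 S1=41 S2=7 S3=-15 blocked=[3]
Op 12: conn=31 S1=27 S2=7 S3=-15 blocked=[3]
Op 13: conn=50 S1=27 S2=7 S3=-15 blocked=[3]
Op 14: conn=64 S1=27 S2=7 S3=-15 blocked=[3]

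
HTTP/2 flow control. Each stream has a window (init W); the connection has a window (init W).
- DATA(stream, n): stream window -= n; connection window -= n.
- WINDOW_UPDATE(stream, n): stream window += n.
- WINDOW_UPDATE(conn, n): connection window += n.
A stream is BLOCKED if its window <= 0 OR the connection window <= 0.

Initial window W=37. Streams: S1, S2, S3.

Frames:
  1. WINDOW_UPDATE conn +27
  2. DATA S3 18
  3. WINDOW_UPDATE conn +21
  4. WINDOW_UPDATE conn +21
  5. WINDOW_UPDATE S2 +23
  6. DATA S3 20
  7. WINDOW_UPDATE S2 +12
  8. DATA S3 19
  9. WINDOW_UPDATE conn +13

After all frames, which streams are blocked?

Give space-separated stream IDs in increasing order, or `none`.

Op 1: conn=64 S1=37 S2=37 S3=37 blocked=[]
Op 2: conn=46 S1=37 S2=37 S3=19 blocked=[]
Op 3: conn=67 S1=37 S2=37 S3=19 blocked=[]
Op 4: conn=88 S1=37 S2=37 S3=19 blocked=[]
Op 5: conn=88 S1=37 S2=60 S3=19 blocked=[]
Op 6: conn=68 S1=37 S2=60 S3=-1 blocked=[3]
Op 7: conn=68 S1=37 S2=72 S3=-1 blocked=[3]
Op 8: conn=49 S1=37 S2=72 S3=-20 blocked=[3]
Op 9: conn=62 S1=37 S2=72 S3=-20 blocked=[3]

Answer: S3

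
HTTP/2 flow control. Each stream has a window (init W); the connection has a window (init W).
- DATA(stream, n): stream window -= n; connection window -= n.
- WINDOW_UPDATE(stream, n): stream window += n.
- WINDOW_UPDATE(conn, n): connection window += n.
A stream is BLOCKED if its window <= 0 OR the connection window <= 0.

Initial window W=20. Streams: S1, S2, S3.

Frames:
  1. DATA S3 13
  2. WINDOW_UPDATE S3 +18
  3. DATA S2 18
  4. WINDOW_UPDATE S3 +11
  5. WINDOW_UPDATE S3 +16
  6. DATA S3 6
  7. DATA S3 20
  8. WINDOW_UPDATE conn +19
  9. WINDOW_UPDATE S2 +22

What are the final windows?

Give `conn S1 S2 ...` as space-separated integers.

Op 1: conn=7 S1=20 S2=20 S3=7 blocked=[]
Op 2: conn=7 S1=20 S2=20 S3=25 blocked=[]
Op 3: conn=-11 S1=20 S2=2 S3=25 blocked=[1, 2, 3]
Op 4: conn=-11 S1=20 S2=2 S3=36 blocked=[1, 2, 3]
Op 5: conn=-11 S1=20 S2=2 S3=52 blocked=[1, 2, 3]
Op 6: conn=-17 S1=20 S2=2 S3=46 blocked=[1, 2, 3]
Op 7: conn=-37 S1=20 S2=2 S3=26 blocked=[1, 2, 3]
Op 8: conn=-18 S1=20 S2=2 S3=26 blocked=[1, 2, 3]
Op 9: conn=-18 S1=20 S2=24 S3=26 blocked=[1, 2, 3]

Answer: -18 20 24 26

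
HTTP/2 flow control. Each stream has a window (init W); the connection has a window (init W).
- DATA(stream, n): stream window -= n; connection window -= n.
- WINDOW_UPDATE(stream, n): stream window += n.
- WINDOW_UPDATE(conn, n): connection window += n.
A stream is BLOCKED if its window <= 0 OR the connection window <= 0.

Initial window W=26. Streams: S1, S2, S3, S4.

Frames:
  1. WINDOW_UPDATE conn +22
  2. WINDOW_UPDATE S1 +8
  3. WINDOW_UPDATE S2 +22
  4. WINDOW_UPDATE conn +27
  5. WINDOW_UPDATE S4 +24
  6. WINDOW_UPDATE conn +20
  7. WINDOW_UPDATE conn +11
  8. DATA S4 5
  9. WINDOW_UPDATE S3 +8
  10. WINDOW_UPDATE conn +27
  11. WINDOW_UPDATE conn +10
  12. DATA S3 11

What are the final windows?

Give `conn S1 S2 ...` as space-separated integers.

Answer: 127 34 48 23 45

Derivation:
Op 1: conn=48 S1=26 S2=26 S3=26 S4=26 blocked=[]
Op 2: conn=48 S1=34 S2=26 S3=26 S4=26 blocked=[]
Op 3: conn=48 S1=34 S2=48 S3=26 S4=26 blocked=[]
Op 4: conn=75 S1=34 S2=48 S3=26 S4=26 blocked=[]
Op 5: conn=75 S1=34 S2=48 S3=26 S4=50 blocked=[]
Op 6: conn=95 S1=34 S2=48 S3=26 S4=50 blocked=[]
Op 7: conn=106 S1=34 S2=48 S3=26 S4=50 blocked=[]
Op 8: conn=101 S1=34 S2=48 S3=26 S4=45 blocked=[]
Op 9: conn=101 S1=34 S2=48 S3=34 S4=45 blocked=[]
Op 10: conn=128 S1=34 S2=48 S3=34 S4=45 blocked=[]
Op 11: conn=138 S1=34 S2=48 S3=34 S4=45 blocked=[]
Op 12: conn=127 S1=34 S2=48 S3=23 S4=45 blocked=[]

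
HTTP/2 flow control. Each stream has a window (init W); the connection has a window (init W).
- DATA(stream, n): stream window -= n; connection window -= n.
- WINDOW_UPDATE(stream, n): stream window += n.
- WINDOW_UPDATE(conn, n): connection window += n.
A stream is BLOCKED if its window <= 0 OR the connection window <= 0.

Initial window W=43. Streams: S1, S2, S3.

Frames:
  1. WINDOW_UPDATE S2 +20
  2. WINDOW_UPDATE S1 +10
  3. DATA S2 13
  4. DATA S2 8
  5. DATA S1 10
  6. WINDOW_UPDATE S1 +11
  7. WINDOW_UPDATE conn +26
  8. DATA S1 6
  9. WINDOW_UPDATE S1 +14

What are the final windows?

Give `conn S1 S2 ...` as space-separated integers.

Op 1: conn=43 S1=43 S2=63 S3=43 blocked=[]
Op 2: conn=43 S1=53 S2=63 S3=43 blocked=[]
Op 3: conn=30 S1=53 S2=50 S3=43 blocked=[]
Op 4: conn=22 S1=53 S2=42 S3=43 blocked=[]
Op 5: conn=12 S1=43 S2=42 S3=43 blocked=[]
Op 6: conn=12 S1=54 S2=42 S3=43 blocked=[]
Op 7: conn=38 S1=54 S2=42 S3=43 blocked=[]
Op 8: conn=32 S1=48 S2=42 S3=43 blocked=[]
Op 9: conn=32 S1=62 S2=42 S3=43 blocked=[]

Answer: 32 62 42 43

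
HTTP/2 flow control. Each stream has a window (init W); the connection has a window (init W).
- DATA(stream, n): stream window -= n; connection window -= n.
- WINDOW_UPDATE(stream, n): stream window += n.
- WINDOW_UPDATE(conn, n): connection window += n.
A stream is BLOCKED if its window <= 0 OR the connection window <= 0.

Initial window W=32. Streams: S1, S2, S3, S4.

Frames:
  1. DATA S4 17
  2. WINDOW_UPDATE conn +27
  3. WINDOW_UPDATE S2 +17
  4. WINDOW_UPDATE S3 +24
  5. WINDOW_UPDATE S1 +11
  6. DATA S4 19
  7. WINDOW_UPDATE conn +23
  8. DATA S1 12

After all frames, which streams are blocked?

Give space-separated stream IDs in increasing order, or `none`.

Op 1: conn=15 S1=32 S2=32 S3=32 S4=15 blocked=[]
Op 2: conn=42 S1=32 S2=32 S3=32 S4=15 blocked=[]
Op 3: conn=42 S1=32 S2=49 S3=32 S4=15 blocked=[]
Op 4: conn=42 S1=32 S2=49 S3=56 S4=15 blocked=[]
Op 5: conn=42 S1=43 S2=49 S3=56 S4=15 blocked=[]
Op 6: conn=23 S1=43 S2=49 S3=56 S4=-4 blocked=[4]
Op 7: conn=46 S1=43 S2=49 S3=56 S4=-4 blocked=[4]
Op 8: conn=34 S1=31 S2=49 S3=56 S4=-4 blocked=[4]

Answer: S4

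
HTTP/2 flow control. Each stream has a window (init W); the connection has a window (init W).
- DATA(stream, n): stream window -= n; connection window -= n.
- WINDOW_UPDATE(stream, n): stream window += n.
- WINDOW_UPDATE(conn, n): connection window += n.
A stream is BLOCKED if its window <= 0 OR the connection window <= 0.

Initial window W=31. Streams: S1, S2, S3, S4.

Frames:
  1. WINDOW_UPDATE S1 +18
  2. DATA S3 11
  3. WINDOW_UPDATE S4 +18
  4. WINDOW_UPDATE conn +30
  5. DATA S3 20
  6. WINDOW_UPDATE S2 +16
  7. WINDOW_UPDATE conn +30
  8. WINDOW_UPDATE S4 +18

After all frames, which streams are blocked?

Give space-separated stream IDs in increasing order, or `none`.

Op 1: conn=31 S1=49 S2=31 S3=31 S4=31 blocked=[]
Op 2: conn=20 S1=49 S2=31 S3=20 S4=31 blocked=[]
Op 3: conn=20 S1=49 S2=31 S3=20 S4=49 blocked=[]
Op 4: conn=50 S1=49 S2=31 S3=20 S4=49 blocked=[]
Op 5: conn=30 S1=49 S2=31 S3=0 S4=49 blocked=[3]
Op 6: conn=30 S1=49 S2=47 S3=0 S4=49 blocked=[3]
Op 7: conn=60 S1=49 S2=47 S3=0 S4=49 blocked=[3]
Op 8: conn=60 S1=49 S2=47 S3=0 S4=67 blocked=[3]

Answer: S3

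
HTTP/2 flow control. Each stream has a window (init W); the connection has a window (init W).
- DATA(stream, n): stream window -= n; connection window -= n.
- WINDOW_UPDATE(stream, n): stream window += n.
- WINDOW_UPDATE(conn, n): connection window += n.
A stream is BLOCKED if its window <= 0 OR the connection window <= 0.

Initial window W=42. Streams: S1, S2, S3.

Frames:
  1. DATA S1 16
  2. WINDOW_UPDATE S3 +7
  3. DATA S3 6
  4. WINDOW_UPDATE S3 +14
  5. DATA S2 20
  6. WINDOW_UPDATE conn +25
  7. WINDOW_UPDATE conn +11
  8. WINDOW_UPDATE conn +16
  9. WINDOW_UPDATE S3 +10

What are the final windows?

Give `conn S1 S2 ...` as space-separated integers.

Answer: 52 26 22 67

Derivation:
Op 1: conn=26 S1=26 S2=42 S3=42 blocked=[]
Op 2: conn=26 S1=26 S2=42 S3=49 blocked=[]
Op 3: conn=20 S1=26 S2=42 S3=43 blocked=[]
Op 4: conn=20 S1=26 S2=42 S3=57 blocked=[]
Op 5: conn=0 S1=26 S2=22 S3=57 blocked=[1, 2, 3]
Op 6: conn=25 S1=26 S2=22 S3=57 blocked=[]
Op 7: conn=36 S1=26 S2=22 S3=57 blocked=[]
Op 8: conn=52 S1=26 S2=22 S3=57 blocked=[]
Op 9: conn=52 S1=26 S2=22 S3=67 blocked=[]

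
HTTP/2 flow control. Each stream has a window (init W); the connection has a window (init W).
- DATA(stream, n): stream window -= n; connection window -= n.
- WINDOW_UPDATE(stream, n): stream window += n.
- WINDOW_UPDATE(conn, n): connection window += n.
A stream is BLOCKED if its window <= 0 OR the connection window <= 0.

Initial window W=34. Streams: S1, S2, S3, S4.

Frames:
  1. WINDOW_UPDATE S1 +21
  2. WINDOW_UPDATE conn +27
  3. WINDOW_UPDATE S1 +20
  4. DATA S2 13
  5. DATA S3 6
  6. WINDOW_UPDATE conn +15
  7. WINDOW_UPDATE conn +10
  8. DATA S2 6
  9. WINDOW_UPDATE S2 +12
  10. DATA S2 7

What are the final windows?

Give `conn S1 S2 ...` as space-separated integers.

Op 1: conn=34 S1=55 S2=34 S3=34 S4=34 blocked=[]
Op 2: conn=61 S1=55 S2=34 S3=34 S4=34 blocked=[]
Op 3: conn=61 S1=75 S2=34 S3=34 S4=34 blocked=[]
Op 4: conn=48 S1=75 S2=21 S3=34 S4=34 blocked=[]
Op 5: conn=42 S1=75 S2=21 S3=28 S4=34 blocked=[]
Op 6: conn=57 S1=75 S2=21 S3=28 S4=34 blocked=[]
Op 7: conn=67 S1=75 S2=21 S3=28 S4=34 blocked=[]
Op 8: conn=61 S1=75 S2=15 S3=28 S4=34 blocked=[]
Op 9: conn=61 S1=75 S2=27 S3=28 S4=34 blocked=[]
Op 10: conn=54 S1=75 S2=20 S3=28 S4=34 blocked=[]

Answer: 54 75 20 28 34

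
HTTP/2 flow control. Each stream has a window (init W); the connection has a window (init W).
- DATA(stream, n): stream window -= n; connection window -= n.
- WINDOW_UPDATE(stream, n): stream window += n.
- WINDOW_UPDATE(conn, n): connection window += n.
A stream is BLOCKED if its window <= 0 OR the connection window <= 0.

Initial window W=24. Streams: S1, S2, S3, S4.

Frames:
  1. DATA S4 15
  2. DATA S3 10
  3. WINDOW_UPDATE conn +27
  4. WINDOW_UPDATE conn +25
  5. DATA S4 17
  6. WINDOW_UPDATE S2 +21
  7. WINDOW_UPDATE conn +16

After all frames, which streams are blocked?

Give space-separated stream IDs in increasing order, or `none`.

Op 1: conn=9 S1=24 S2=24 S3=24 S4=9 blocked=[]
Op 2: conn=-1 S1=24 S2=24 S3=14 S4=9 blocked=[1, 2, 3, 4]
Op 3: conn=26 S1=24 S2=24 S3=14 S4=9 blocked=[]
Op 4: conn=51 S1=24 S2=24 S3=14 S4=9 blocked=[]
Op 5: conn=34 S1=24 S2=24 S3=14 S4=-8 blocked=[4]
Op 6: conn=34 S1=24 S2=45 S3=14 S4=-8 blocked=[4]
Op 7: conn=50 S1=24 S2=45 S3=14 S4=-8 blocked=[4]

Answer: S4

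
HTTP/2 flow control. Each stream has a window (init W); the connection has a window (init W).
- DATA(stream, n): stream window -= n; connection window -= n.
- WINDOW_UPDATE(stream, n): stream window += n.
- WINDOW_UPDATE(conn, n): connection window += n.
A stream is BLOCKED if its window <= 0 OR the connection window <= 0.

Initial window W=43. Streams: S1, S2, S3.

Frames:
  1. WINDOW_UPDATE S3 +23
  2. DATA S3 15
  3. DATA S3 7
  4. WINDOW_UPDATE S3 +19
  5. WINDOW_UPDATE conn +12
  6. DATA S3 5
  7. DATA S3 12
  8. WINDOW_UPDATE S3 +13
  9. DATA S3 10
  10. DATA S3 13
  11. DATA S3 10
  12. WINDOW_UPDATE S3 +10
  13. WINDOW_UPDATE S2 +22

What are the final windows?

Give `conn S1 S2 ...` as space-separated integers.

Answer: -17 43 65 36

Derivation:
Op 1: conn=43 S1=43 S2=43 S3=66 blocked=[]
Op 2: conn=28 S1=43 S2=43 S3=51 blocked=[]
Op 3: conn=21 S1=43 S2=43 S3=44 blocked=[]
Op 4: conn=21 S1=43 S2=43 S3=63 blocked=[]
Op 5: conn=33 S1=43 S2=43 S3=63 blocked=[]
Op 6: conn=28 S1=43 S2=43 S3=58 blocked=[]
Op 7: conn=16 S1=43 S2=43 S3=46 blocked=[]
Op 8: conn=16 S1=43 S2=43 S3=59 blocked=[]
Op 9: conn=6 S1=43 S2=43 S3=49 blocked=[]
Op 10: conn=-7 S1=43 S2=43 S3=36 blocked=[1, 2, 3]
Op 11: conn=-17 S1=43 S2=43 S3=26 blocked=[1, 2, 3]
Op 12: conn=-17 S1=43 S2=43 S3=36 blocked=[1, 2, 3]
Op 13: conn=-17 S1=43 S2=65 S3=36 blocked=[1, 2, 3]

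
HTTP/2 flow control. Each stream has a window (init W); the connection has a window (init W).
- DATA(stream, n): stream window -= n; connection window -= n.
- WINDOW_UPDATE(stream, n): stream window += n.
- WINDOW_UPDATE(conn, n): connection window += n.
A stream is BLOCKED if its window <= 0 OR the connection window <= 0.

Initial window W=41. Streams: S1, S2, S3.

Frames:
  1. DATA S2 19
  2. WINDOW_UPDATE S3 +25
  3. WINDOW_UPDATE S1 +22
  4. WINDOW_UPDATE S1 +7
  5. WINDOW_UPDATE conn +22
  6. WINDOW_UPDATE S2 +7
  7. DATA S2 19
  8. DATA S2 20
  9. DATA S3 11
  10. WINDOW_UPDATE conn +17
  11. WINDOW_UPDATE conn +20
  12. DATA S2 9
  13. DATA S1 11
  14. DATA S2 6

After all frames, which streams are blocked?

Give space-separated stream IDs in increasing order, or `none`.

Op 1: conn=22 S1=41 S2=22 S3=41 blocked=[]
Op 2: conn=22 S1=41 S2=22 S3=66 blocked=[]
Op 3: conn=22 S1=63 S2=22 S3=66 blocked=[]
Op 4: conn=22 S1=70 S2=22 S3=66 blocked=[]
Op 5: conn=44 S1=70 S2=22 S3=66 blocked=[]
Op 6: conn=44 S1=70 S2=29 S3=66 blocked=[]
Op 7: conn=25 S1=70 S2=10 S3=66 blocked=[]
Op 8: conn=5 S1=70 S2=-10 S3=66 blocked=[2]
Op 9: conn=-6 S1=70 S2=-10 S3=55 blocked=[1, 2, 3]
Op 10: conn=11 S1=70 S2=-10 S3=55 blocked=[2]
Op 11: conn=31 S1=70 S2=-10 S3=55 blocked=[2]
Op 12: conn=22 S1=70 S2=-19 S3=55 blocked=[2]
Op 13: conn=11 S1=59 S2=-19 S3=55 blocked=[2]
Op 14: conn=5 S1=59 S2=-25 S3=55 blocked=[2]

Answer: S2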